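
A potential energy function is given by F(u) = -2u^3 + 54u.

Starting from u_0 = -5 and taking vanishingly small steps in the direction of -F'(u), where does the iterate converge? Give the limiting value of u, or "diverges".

F'(u) = -6(u - 3)(u + 3), so F'(-5) = -96.
Gradient descent moves in the -F' direction, i.e. u is increasing.
The nearest critical point in that direction is u = -3, where F'' = 36 > 0 (a local minimum). The iterate converges there.

-3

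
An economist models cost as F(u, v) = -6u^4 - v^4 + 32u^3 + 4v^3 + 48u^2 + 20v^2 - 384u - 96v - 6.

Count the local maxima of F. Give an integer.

4

F separates as a function of u plus a function of v, so ∇F=0 decouples.
∂F/∂u = -24(u - 4)(u - 2)(u + 2) = 0 at u ∈ {-2, 2, 4}; ∂F/∂v = -4(v - 4)(v - 2)(v + 3) = 0 at v ∈ {-3, 2, 4}.
The Hessian is diagonal: diag(F_uu, F_vv). Second derivatives: F_uu(-2)=-576, F_uu(2)=192, F_uu(4)=-288; F_vv(-3)=-140, F_vv(2)=40, F_vv(4)=-56.
Local maxima occur where both diagonal entries negative: (-2, -3), (-2, 4), (4, -3), (4, 4). Count: 4.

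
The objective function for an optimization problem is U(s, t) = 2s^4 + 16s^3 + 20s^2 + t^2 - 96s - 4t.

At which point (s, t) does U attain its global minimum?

(1, 2)

U(s,t) separates as P(s) + Q(t), so its minimum is min P + min Q.
P'(s) = 8(s - 1)(s + 3)(s + 4) vanishes at s ∈ {-4, -3, 1}; Q'(t) = 2(t - 2) vanishes at t ∈ {2}.
Local minima of P (where P''>0): P(-4)=192, P(1)=-58. Local minima of Q: Q(2)=-4.
So the global minimum of U is P(1) + Q(2) = -58 − 4 = -62, attained at (1, 2).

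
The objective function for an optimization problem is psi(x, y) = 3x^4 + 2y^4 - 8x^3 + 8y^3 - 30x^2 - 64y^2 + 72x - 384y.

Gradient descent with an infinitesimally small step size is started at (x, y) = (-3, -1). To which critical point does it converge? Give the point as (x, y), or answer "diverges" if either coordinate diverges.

(-2, 4)

psi is separable, so gradient descent decouples: x follows -∂psi/∂x, y follows -∂psi/∂y.
∂psi/∂x = 12(x - 3)(x - 1)(x + 2); at x=-3 this is -288, so x increases.
∂psi/∂y = 8(y - 4)(y + 3)(y + 4); at y=-1 this is -240, so y increases.
x converges to its nearest critical value -2 (a local min of the x-part); y converges to 4. The iterate converges to (-2, 4).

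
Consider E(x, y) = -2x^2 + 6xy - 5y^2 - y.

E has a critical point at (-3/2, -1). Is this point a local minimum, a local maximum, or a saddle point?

The Hessian of E is constant: H = [[-4, 6], [6, -10]].
det(H) = (-4)·(-10) − 6² = 4.
det(H) > 0 and tr(H) = -14 < 0, so H is negative definite and the point is a local maximum.

local maximum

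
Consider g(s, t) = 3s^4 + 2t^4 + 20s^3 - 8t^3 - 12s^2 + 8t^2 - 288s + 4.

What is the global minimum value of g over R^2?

g(s,t) separates as P(s) + Q(t) + 4, so its minimum is min P + min Q + 4.
P'(s) = 12(s - 2)(s + 3)(s + 4) vanishes at s ∈ {-4, -3, 2}; Q'(t) = 8t(t - 2)(t - 1) vanishes at t ∈ {0, 1, 2}.
Local minima of P (where P''>0): P(-4)=448, P(2)=-416. Local minima of Q: Q(0)=0, Q(2)=0.
So the global minimum of g is P(2) + Q(0) + 4 = -416 + 0 + 4 = -412, attained at (2, 0).

-412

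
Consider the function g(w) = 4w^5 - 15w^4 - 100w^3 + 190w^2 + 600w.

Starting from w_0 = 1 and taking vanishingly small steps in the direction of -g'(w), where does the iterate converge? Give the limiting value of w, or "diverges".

-1

g'(w) = 20(w - 5)(w - 2)(w + 1)(w + 3), so g'(1) = 640.
Gradient descent moves in the -g' direction, i.e. w is decreasing.
The nearest critical point in that direction is w = -1, where g'' = 720 > 0 (a local minimum). The iterate converges there.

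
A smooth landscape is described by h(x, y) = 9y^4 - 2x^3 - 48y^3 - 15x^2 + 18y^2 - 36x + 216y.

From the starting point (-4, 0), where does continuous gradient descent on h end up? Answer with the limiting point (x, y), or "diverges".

(-3, -1)

h is separable, so gradient descent decouples: x follows -∂h/∂x, y follows -∂h/∂y.
∂h/∂x = -6(x + 2)(x + 3); at x=-4 this is -12, so x increases.
∂h/∂y = 36(y - 3)(y - 2)(y + 1); at y=0 this is 216, so y decreases.
x converges to its nearest critical value -3 (a local min of the x-part); y converges to -1. The iterate converges to (-3, -1).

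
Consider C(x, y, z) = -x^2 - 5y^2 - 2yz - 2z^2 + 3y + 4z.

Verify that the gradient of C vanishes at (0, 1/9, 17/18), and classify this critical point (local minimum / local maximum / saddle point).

local maximum

∇C = (-2x, -10y - 2z + 3, -2y - 4z + 4); substituting (0, 1/9, 17/18) gives ∇C = (0, 0, 0), so (0, 1/9, 17/18) is indeed a critical point.
The Hessian is constant: H = [[-2, 0, 0], [0, -10, -2], [0, -2, -4]].
Leading principal minors: Δ₁ = -2, Δ₂ = 20, Δ₃ = -72.
The minors alternate sign starting negative (−, +, −), so H is negative definite: a local maximum.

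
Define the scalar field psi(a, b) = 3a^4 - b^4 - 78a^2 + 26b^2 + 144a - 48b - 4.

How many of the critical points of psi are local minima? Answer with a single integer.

psi separates as a function of a plus a function of b, so ∇psi=0 decouples.
∂psi/∂a = 12(a - 3)(a - 1)(a + 4) = 0 at a ∈ {-4, 1, 3}; ∂psi/∂b = -4(b - 3)(b - 1)(b + 4) = 0 at b ∈ {-4, 1, 3}.
The Hessian is diagonal: diag(psi_aa, psi_bb). Second derivatives: psi_aa(-4)=420, psi_aa(1)=-120, psi_aa(3)=168; psi_bb(-4)=-140, psi_bb(1)=40, psi_bb(3)=-56.
Local minima occur where both diagonal entries positive: (-4, 1), (3, 1). Count: 2.

2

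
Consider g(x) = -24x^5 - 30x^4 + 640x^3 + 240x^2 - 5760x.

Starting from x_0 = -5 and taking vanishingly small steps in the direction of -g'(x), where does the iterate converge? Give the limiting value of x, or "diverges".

g'(x) = -120(x - 3)(x - 2)(x + 2)(x + 4), so g'(-5) = -20160.
Gradient descent moves in the -g' direction, i.e. x is increasing.
The nearest critical point in that direction is x = -4, where g'' = 10080 > 0 (a local minimum). The iterate converges there.

-4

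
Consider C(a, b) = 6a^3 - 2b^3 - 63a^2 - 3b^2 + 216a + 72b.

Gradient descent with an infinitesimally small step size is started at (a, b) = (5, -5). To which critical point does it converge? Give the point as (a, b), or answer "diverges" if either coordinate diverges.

C is separable, so gradient descent decouples: a follows -∂C/∂a, b follows -∂C/∂b.
∂C/∂a = 18(a - 4)(a - 3); at a=5 this is 36, so a decreases.
∂C/∂b = -6(b - 3)(b + 4); at b=-5 this is -48, so b increases.
a converges to its nearest critical value 4 (a local min of the a-part); b converges to -4. The iterate converges to (4, -4).

(4, -4)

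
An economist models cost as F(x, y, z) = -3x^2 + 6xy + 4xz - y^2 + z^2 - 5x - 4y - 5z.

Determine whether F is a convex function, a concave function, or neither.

F is quadratic, so its Hessian is the constant matrix H = [[-6, 6, 4], [6, -2, 0], [4, 0, 2]].
Leading principal minors: -6, -24, -16.
Neither pattern holds ⇒ H is indefinite ⇒ neither convex nor concave.

neither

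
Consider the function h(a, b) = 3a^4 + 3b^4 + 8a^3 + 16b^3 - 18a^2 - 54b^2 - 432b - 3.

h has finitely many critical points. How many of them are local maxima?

h separates as a function of a plus a function of b, so ∇h=0 decouples.
∂h/∂a = 12a(a - 1)(a + 3) = 0 at a ∈ {-3, 0, 1}; ∂h/∂b = 12(b - 3)(b + 3)(b + 4) = 0 at b ∈ {-4, -3, 3}.
The Hessian is diagonal: diag(h_aa, h_bb). Second derivatives: h_aa(-3)=144, h_aa(0)=-36, h_aa(1)=48; h_bb(-4)=84, h_bb(-3)=-72, h_bb(3)=504.
Local maxima occur where both diagonal entries negative: (0, -3). Count: 1.

1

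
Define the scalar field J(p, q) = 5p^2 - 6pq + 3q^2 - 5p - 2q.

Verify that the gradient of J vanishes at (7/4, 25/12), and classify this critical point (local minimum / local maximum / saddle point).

∇J = (10p - 6q - 5, -6p + 6q - 2); substituting (7/4, 25/12) gives ∇J = (0, 0), so (7/4, 25/12) is indeed a critical point.
The Hessian of J is constant: H = [[10, -6], [-6, 6]].
det(H) = 10·6 − (-6)² = 24.
det(H) > 0 and tr(H) = 16 > 0, so H is positive definite and the point is a local minimum.

local minimum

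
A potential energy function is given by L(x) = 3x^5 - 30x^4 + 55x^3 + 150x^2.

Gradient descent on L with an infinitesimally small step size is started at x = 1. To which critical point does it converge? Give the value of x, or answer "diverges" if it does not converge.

0

L'(x) = 15x(x - 5)(x - 4)(x + 1), so L'(1) = 360.
Gradient descent moves in the -L' direction, i.e. x is decreasing.
The nearest critical point in that direction is x = 0, where L'' = 300 > 0 (a local minimum). The iterate converges there.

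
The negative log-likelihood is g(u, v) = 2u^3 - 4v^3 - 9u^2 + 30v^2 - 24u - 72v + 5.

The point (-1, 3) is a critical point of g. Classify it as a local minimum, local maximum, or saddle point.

The mixed partial ∂²g/∂u∂v is 0, so the Hessian at any point is diag(g_uu, g_vv) = diag(6(2u - 3), 12(-2v + 5)).
At (-1, 3): H = diag(-30, -12).
Both eigenvalues are negative, so H is negative definite: a local maximum.

local maximum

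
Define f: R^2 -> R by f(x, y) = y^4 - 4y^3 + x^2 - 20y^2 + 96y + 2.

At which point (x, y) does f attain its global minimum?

f(x,y) separates as P(x) + Q(y) + 2, so its minimum is min P + min Q + 2.
P'(x) = 2x vanishes at x ∈ {0}; Q'(y) = 4(y - 4)(y - 2)(y + 3) vanishes at y ∈ {-3, 2, 4}.
Local minima of P (where P''>0): P(0)=0. Local minima of Q: Q(-3)=-279, Q(4)=64.
So the global minimum of f is P(0) + Q(-3) + 2 = 0 − 279 + 2 = -277, attained at (0, -3).

(0, -3)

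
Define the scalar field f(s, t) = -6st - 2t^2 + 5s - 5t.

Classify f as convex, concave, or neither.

f is quadratic, so its Hessian is the constant matrix H = [[0, -6], [-6, -4]].
det(H) = -36, tr(H) = -4.
det(H) < 0, so H is indefinite: neither convex nor concave.

neither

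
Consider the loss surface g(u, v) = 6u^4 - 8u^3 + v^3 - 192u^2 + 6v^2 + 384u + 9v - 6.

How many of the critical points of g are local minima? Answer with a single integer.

g separates as a function of u plus a function of v, so ∇g=0 decouples.
∂g/∂u = 24(u - 4)(u - 1)(u + 4) = 0 at u ∈ {-4, 1, 4}; ∂g/∂v = 3(v + 1)(v + 3) = 0 at v ∈ {-3, -1}.
The Hessian is diagonal: diag(g_uu, g_vv). Second derivatives: g_uu(-4)=960, g_uu(1)=-360, g_uu(4)=576; g_vv(-3)=-6, g_vv(-1)=6.
Local minima occur where both diagonal entries positive: (-4, -1), (4, -1). Count: 2.

2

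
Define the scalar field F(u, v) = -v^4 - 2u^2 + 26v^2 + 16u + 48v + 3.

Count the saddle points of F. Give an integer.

1

F separates as a function of u plus a function of v, so ∇F=0 decouples.
∂F/∂u = -4(u - 4) = 0 at u ∈ {4}; ∂F/∂v = -4(v - 4)(v + 1)(v + 3) = 0 at v ∈ {-3, -1, 4}.
The Hessian is diagonal: diag(F_uu, F_vv). Second derivatives: F_uu(4)=-4; F_vv(-3)=-56, F_vv(-1)=40, F_vv(4)=-140.
Saddle points occur where the two diagonal entries have opposite signs: (4, -1). Count: 1.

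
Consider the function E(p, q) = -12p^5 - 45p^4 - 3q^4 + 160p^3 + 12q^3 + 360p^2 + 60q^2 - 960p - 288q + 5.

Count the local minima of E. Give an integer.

E separates as a function of p plus a function of q, so ∇E=0 decouples.
∂E/∂p = -60(p - 2)(p - 1)(p + 2)(p + 4) = 0 at p ∈ {-4, -2, 1, 2}; ∂E/∂q = -12(q - 4)(q - 2)(q + 3) = 0 at q ∈ {-3, 2, 4}.
The Hessian is diagonal: diag(E_pp, E_qq). Second derivatives: E_pp(-4)=3600, E_pp(-2)=-1440, E_pp(1)=900, E_pp(2)=-1440; E_qq(-3)=-420, E_qq(2)=120, E_qq(4)=-168.
Local minima occur where both diagonal entries positive: (-4, 2), (1, 2). Count: 2.

2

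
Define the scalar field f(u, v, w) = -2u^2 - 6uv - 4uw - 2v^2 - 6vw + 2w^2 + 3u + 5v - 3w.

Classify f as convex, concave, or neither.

f is quadratic, so its Hessian is the constant matrix H = [[-4, -6, -4], [-6, -4, -6], [-4, -6, 4]].
Leading principal minors: -4, -20, -160.
Neither pattern holds ⇒ H is indefinite ⇒ neither convex nor concave.

neither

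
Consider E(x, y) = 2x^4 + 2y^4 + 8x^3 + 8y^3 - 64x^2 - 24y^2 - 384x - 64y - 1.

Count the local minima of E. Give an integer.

4

E separates as a function of x plus a function of y, so ∇E=0 decouples.
∂E/∂x = 8(x - 4)(x + 3)(x + 4) = 0 at x ∈ {-4, -3, 4}; ∂E/∂y = 8(y - 2)(y + 1)(y + 4) = 0 at y ∈ {-4, -1, 2}.
The Hessian is diagonal: diag(E_xx, E_yy). Second derivatives: E_xx(-4)=64, E_xx(-3)=-56, E_xx(4)=448; E_yy(-4)=144, E_yy(-1)=-72, E_yy(2)=144.
Local minima occur where both diagonal entries positive: (-4, -4), (-4, 2), (4, -4), (4, 2). Count: 4.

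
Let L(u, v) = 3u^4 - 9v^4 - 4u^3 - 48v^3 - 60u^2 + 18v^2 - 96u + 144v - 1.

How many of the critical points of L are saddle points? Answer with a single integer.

L separates as a function of u plus a function of v, so ∇L=0 decouples.
∂L/∂u = 12(u - 4)(u + 1)(u + 2) = 0 at u ∈ {-2, -1, 4}; ∂L/∂v = -36(v - 1)(v + 1)(v + 4) = 0 at v ∈ {-4, -1, 1}.
The Hessian is diagonal: diag(L_uu, L_vv). Second derivatives: L_uu(-2)=72, L_uu(-1)=-60, L_uu(4)=360; L_vv(-4)=-540, L_vv(-1)=216, L_vv(1)=-360.
Saddle points occur where the two diagonal entries have opposite signs: (-2, -4), (-2, 1), (-1, -1), (4, -4), (4, 1). Count: 5.

5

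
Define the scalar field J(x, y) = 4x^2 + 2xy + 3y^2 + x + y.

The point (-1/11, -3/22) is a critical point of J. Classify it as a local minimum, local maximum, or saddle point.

The Hessian of J is constant: H = [[8, 2], [2, 6]].
det(H) = 8·6 − 2² = 44.
det(H) > 0 and tr(H) = 14 > 0, so H is positive definite and the point is a local minimum.

local minimum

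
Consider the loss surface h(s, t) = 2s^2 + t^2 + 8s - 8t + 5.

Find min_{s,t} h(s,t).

-19

h(s,t) separates as P(s) + Q(t) + 5, so its minimum is min P + min Q + 5.
P'(s) = 4s + 8 vanishes at s ∈ {-2}; Q'(t) = 2(t - 4) vanishes at t ∈ {4}.
Local minima of P (where P''>0): P(-2)=-8. Local minima of Q: Q(4)=-16.
So the global minimum of h is P(-2) + Q(4) + 5 = -8 − 16 + 5 = -19, attained at (-2, 4).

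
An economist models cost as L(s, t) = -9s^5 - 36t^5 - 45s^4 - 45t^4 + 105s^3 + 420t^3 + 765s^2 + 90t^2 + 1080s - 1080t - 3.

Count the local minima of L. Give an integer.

4

L separates as a function of s plus a function of t, so ∇L=0 decouples.
∂L/∂s = -45(s - 3)(s + 1)(s + 2)(s + 4) = 0 at s ∈ {-4, -2, -1, 3}; ∂L/∂t = -180(t - 2)(t - 1)(t + 1)(t + 3) = 0 at t ∈ {-3, -1, 1, 2}.
The Hessian is diagonal: diag(L_ss, L_tt). Second derivatives: L_ss(-4)=1890, L_ss(-2)=-450, L_ss(-1)=540, L_ss(3)=-6300; L_tt(-3)=7200, L_tt(-1)=-2160, L_tt(1)=1440, L_tt(2)=-2700.
Local minima occur where both diagonal entries positive: (-4, -3), (-4, 1), (-1, -3), (-1, 1). Count: 4.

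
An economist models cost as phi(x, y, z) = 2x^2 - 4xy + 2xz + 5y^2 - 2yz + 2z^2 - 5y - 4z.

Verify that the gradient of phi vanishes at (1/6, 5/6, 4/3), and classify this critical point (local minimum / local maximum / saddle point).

local minimum

∇phi = (4x - 4y + 2z, -4x + 10y - 2z - 5, 2x - 2y + 4z - 4); substituting (1/6, 5/6, 4/3) gives ∇phi = (0, 0, 0), so (1/6, 5/6, 4/3) is indeed a critical point.
The Hessian is constant: H = [[4, -4, 2], [-4, 10, -2], [2, -2, 4]].
Leading principal minors: Δ₁ = 4, Δ₂ = 24, Δ₃ = 72.
All leading minors are positive, so H is positive definite: a local minimum.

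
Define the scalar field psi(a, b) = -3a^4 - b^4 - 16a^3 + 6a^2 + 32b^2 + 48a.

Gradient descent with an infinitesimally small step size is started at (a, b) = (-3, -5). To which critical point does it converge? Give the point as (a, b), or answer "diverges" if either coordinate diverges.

diverges

psi is separable, so gradient descent decouples: a follows -∂psi/∂a, b follows -∂psi/∂b.
∂psi/∂a = -12(a - 1)(a + 1)(a + 4); at a=-3 this is -96, so a increases.
∂psi/∂b = -4b(b - 4)(b + 4); at b=-5 this is 180, so b decreases.
The b-coordinate has no critical point in that direction and runs off to infinity.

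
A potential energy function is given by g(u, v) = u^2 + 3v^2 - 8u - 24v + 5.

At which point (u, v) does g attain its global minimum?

g(u,v) separates as P(u) + Q(v) + 5, so its minimum is min P + min Q + 5.
P'(u) = 2u - 8 vanishes at u ∈ {4}; Q'(v) = 6v - 24 vanishes at v ∈ {4}.
Local minima of P (where P''>0): P(4)=-16. Local minima of Q: Q(4)=-48.
So the global minimum of g is P(4) + Q(4) + 5 = -16 − 48 + 5 = -59, attained at (4, 4).

(4, 4)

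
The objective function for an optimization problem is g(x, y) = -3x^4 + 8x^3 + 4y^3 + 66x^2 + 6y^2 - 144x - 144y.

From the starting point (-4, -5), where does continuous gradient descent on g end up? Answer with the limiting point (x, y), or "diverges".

g is separable, so gradient descent decouples: x follows -∂g/∂x, y follows -∂g/∂y.
∂g/∂x = -12(x - 4)(x - 1)(x + 3); at x=-4 this is 480, so x decreases.
∂g/∂y = 12(y - 3)(y + 4); at y=-5 this is 96, so y decreases.
The x-coordinate has no critical point in that direction and runs off to infinity.

diverges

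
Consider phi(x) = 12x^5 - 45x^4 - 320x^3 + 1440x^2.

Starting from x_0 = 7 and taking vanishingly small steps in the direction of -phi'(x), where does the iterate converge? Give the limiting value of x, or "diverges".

4

phi'(x) = 60x(x - 4)(x - 3)(x + 4), so phi'(7) = 55440.
Gradient descent moves in the -phi' direction, i.e. x is decreasing.
The nearest critical point in that direction is x = 4, where phi'' = 1920 > 0 (a local minimum). The iterate converges there.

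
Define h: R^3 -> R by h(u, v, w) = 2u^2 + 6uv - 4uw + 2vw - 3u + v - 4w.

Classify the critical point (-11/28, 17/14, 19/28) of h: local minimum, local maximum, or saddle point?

saddle point

The Hessian is constant: H = [[4, 6, -4], [6, 0, 2], [-4, 2, 0]].
Leading principal minors: Δ₁ = 4, Δ₂ = -36, Δ₃ = -112.
The minors fit neither the all-positive nor the alternating-sign pattern, so H is indefinite: a saddle point.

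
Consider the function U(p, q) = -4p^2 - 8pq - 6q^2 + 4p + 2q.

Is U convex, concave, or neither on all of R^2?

U is quadratic, so its Hessian is the constant matrix H = [[-8, -8], [-8, -12]].
det(H) = 32, tr(H) = -20.
det(H) > 0 and tr(H) < 0, so H is negative definite everywhere: concave.

concave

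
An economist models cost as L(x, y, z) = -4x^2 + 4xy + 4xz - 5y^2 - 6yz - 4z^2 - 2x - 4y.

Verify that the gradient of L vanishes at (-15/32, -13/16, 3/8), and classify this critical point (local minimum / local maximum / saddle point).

∇L = (-8x + 4y + 4z - 2, 4x - 10y - 6z - 4, 4x - 6y - 8z); substituting (-15/32, -13/16, 3/8) gives ∇L = (0, 0, 0), so (-15/32, -13/16, 3/8) is indeed a critical point.
The Hessian is constant: H = [[-8, 4, 4], [4, -10, -6], [4, -6, -8]].
Leading principal minors: Δ₁ = -8, Δ₂ = 64, Δ₃ = -256.
The minors alternate sign starting negative (−, +, −), so H is negative definite: a local maximum.

local maximum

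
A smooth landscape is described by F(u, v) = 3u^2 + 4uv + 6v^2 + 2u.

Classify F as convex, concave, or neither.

F is quadratic, so its Hessian is the constant matrix H = [[6, 4], [4, 12]].
det(H) = 56, tr(H) = 18.
det(H) > 0 and tr(H) > 0, so H is positive definite everywhere: convex.

convex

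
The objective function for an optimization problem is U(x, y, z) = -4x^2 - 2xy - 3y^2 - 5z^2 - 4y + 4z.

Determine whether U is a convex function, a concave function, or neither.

U is quadratic, so its Hessian is the constant matrix H = [[-8, -2, 0], [-2, -6, 0], [0, 0, -10]].
Leading principal minors: -8, 44, -440.
Signs alternate −, +, − ⇒ H ≺ 0 ⇒ concave.

concave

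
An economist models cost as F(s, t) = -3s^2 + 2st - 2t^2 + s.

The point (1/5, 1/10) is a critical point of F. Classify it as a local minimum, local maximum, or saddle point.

local maximum

The Hessian of F is constant: H = [[-6, 2], [2, -4]].
det(H) = (-6)·(-4) − 2² = 20.
det(H) > 0 and tr(H) = -10 < 0, so H is negative definite and the point is a local maximum.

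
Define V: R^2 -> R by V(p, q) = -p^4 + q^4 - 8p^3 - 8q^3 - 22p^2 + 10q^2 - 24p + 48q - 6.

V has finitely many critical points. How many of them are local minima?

V separates as a function of p plus a function of q, so ∇V=0 decouples.
∂V/∂p = -4(p + 1)(p + 2)(p + 3) = 0 at p ∈ {-3, -2, -1}; ∂V/∂q = 4(q - 4)(q - 3)(q + 1) = 0 at q ∈ {-1, 3, 4}.
The Hessian is diagonal: diag(V_pp, V_qq). Second derivatives: V_pp(-3)=-8, V_pp(-2)=4, V_pp(-1)=-8; V_qq(-1)=80, V_qq(3)=-16, V_qq(4)=20.
Local minima occur where both diagonal entries positive: (-2, -1), (-2, 4). Count: 2.

2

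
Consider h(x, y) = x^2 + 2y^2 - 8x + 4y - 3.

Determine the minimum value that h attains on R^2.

h(x,y) separates as P(x) + Q(y) − 3, so its minimum is min P + min Q − 3.
P'(x) = 2x - 8 vanishes at x ∈ {4}; Q'(y) = 4y + 4 vanishes at y ∈ {-1}.
Local minima of P (where P''>0): P(4)=-16. Local minima of Q: Q(-1)=-2.
So the global minimum of h is P(4) + Q(-1) − 3 = -16 − 2 − 3 = -21, attained at (4, -1).

-21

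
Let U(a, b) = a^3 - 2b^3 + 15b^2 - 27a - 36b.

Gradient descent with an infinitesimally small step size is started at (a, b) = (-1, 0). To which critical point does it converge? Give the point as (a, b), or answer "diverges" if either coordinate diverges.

U is separable, so gradient descent decouples: a follows -∂U/∂a, b follows -∂U/∂b.
∂U/∂a = 3(a - 3)(a + 3); at a=-1 this is -24, so a increases.
∂U/∂b = -6(b - 3)(b - 2); at b=0 this is -36, so b increases.
a converges to its nearest critical value 3 (a local min of the a-part); b converges to 2. The iterate converges to (3, 2).

(3, 2)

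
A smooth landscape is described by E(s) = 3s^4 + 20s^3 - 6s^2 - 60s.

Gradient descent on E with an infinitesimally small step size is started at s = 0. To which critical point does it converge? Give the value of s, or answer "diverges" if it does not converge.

E'(s) = 12(s - 1)(s + 1)(s + 5), so E'(0) = -60.
Gradient descent moves in the -E' direction, i.e. s is increasing.
The nearest critical point in that direction is s = 1, where E'' = 144 > 0 (a local minimum). The iterate converges there.

1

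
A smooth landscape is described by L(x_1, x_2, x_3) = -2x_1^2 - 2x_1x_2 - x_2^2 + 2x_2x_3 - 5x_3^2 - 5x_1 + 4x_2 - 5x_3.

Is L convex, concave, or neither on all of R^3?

concave

L is quadratic, so its Hessian is the constant matrix H = [[-4, -2, 0], [-2, -2, 2], [0, 2, -10]].
Leading principal minors: -4, 4, -24.
Signs alternate −, +, − ⇒ H ≺ 0 ⇒ concave.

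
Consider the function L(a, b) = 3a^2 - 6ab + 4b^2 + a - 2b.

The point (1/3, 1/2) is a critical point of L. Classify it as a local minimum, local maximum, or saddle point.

local minimum

The Hessian of L is constant: H = [[6, -6], [-6, 8]].
det(H) = 6·8 − (-6)² = 12.
det(H) > 0 and tr(H) = 14 > 0, so H is positive definite and the point is a local minimum.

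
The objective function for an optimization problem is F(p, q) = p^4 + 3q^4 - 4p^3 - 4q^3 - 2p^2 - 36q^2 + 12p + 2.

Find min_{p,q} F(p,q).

F(p,q) separates as A(p) + B(q) + 2, so its minimum is min A + min B + 2.
A'(p) = 4(p - 3)(p - 1)(p + 1) vanishes at p ∈ {-1, 1, 3}; B'(q) = 12q(q - 3)(q + 2) vanishes at q ∈ {-2, 0, 3}.
Local minima of A (where A''>0): A(-1)=-9, A(3)=-9. Local minima of B: B(-2)=-64, B(3)=-189.
So the global minimum of F is A(-1) + B(3) + 2 = -9 − 189 + 2 = -196, attained at (-1, 3).

-196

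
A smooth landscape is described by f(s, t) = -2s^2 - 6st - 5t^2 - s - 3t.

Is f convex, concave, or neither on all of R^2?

concave

f is quadratic, so its Hessian is the constant matrix H = [[-4, -6], [-6, -10]].
det(H) = 4, tr(H) = -14.
det(H) > 0 and tr(H) < 0, so H is negative definite everywhere: concave.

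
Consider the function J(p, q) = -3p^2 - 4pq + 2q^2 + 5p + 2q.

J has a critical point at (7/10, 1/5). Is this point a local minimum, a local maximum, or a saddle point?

The Hessian of J is constant: H = [[-6, -4], [-4, 4]].
det(H) = (-6)·4 − (-4)² = -40.
Since det(H) < 0, H is indefinite and the critical point is a saddle point.

saddle point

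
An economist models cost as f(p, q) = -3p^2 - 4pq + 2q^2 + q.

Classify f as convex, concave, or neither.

f is quadratic, so its Hessian is the constant matrix H = [[-6, -4], [-4, 4]].
det(H) = -40, tr(H) = -2.
det(H) < 0, so H is indefinite: neither convex nor concave.

neither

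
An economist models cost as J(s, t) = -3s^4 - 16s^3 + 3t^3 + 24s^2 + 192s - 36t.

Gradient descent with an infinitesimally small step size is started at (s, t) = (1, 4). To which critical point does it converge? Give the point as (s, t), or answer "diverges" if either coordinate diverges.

(-2, 2)

J is separable, so gradient descent decouples: s follows -∂J/∂s, t follows -∂J/∂t.
∂J/∂s = -12(s - 2)(s + 2)(s + 4); at s=1 this is 180, so s decreases.
∂J/∂t = 9(t - 2)(t + 2); at t=4 this is 108, so t decreases.
s converges to its nearest critical value -2 (a local min of the s-part); t converges to 2. The iterate converges to (-2, 2).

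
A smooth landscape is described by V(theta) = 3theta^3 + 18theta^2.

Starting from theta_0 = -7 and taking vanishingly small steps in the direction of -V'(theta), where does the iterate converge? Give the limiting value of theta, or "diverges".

V'(theta) = 9theta(theta + 4), so V'(-7) = 189.
Gradient descent moves in the -V' direction, i.e. theta is decreasing.
There is no critical point below theta=-7, and V' keeps the same sign, so the iterate runs off to −∞.

diverges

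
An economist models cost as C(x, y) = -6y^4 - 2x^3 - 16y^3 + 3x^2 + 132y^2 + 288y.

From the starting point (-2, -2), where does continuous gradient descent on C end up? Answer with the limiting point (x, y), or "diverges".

(0, -1)

C is separable, so gradient descent decouples: x follows -∂C/∂x, y follows -∂C/∂y.
∂C/∂x = -6x(x - 1); at x=-2 this is -36, so x increases.
∂C/∂y = -24(y - 3)(y + 1)(y + 4); at y=-2 this is -240, so y increases.
x converges to its nearest critical value 0 (a local min of the x-part); y converges to -1. The iterate converges to (0, -1).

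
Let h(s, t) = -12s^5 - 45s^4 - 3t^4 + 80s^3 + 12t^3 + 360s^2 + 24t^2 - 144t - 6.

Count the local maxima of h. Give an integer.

h separates as a function of s plus a function of t, so ∇h=0 decouples.
∂h/∂s = -60s(s - 2)(s + 2)(s + 3) = 0 at s ∈ {-3, -2, 0, 2}; ∂h/∂t = -12(t - 3)(t - 2)(t + 2) = 0 at t ∈ {-2, 2, 3}.
The Hessian is diagonal: diag(h_ss, h_tt). Second derivatives: h_ss(-3)=900, h_ss(-2)=-480, h_ss(0)=720, h_ss(2)=-2400; h_tt(-2)=-240, h_tt(2)=48, h_tt(3)=-60.
Local maxima occur where both diagonal entries negative: (-2, -2), (-2, 3), (2, -2), (2, 3). Count: 4.

4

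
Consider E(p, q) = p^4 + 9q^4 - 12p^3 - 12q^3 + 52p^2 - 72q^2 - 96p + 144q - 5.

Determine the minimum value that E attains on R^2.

E(p,q) separates as A(p) + B(q) − 5, so its minimum is min A + min B − 5.
A'(p) = 4(p - 4)(p - 3)(p - 2) vanishes at p ∈ {2, 3, 4}; B'(q) = 36(q - 2)(q - 1)(q + 2) vanishes at q ∈ {-2, 1, 2}.
Local minima of A (where A''>0): A(2)=-64, A(4)=-64. Local minima of B: B(-2)=-336, B(2)=48.
So the global minimum of E is A(2) + B(-2) − 5 = -64 − 336 − 5 = -405, attained at (2, -2).

-405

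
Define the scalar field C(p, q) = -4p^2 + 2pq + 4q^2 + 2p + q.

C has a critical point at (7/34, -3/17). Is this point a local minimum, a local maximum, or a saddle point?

saddle point

The Hessian of C is constant: H = [[-8, 2], [2, 8]].
det(H) = (-8)·8 − 2² = -68.
Since det(H) < 0, H is indefinite and the critical point is a saddle point.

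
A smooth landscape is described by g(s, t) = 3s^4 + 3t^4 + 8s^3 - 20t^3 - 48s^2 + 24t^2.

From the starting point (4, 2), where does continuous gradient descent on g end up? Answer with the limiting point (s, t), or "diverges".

(2, 4)

g is separable, so gradient descent decouples: s follows -∂g/∂s, t follows -∂g/∂t.
∂g/∂s = 12s(s - 2)(s + 4); at s=4 this is 768, so s decreases.
∂g/∂t = 12t(t - 4)(t - 1); at t=2 this is -48, so t increases.
s converges to its nearest critical value 2 (a local min of the s-part); t converges to 4. The iterate converges to (2, 4).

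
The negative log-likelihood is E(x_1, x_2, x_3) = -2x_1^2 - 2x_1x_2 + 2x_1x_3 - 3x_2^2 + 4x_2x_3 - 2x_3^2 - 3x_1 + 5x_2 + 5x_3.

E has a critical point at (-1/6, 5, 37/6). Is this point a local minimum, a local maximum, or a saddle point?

The Hessian is constant: H = [[-4, -2, 2], [-2, -6, 4], [2, 4, -4]].
Leading principal minors: Δ₁ = -4, Δ₂ = 20, Δ₃ = -24.
The minors alternate sign starting negative (−, +, −), so H is negative definite: a local maximum.

local maximum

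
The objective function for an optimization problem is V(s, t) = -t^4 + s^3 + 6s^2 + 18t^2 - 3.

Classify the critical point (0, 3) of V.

The mixed partial ∂²V/∂s∂t is 0, so the Hessian at any point is diag(V_ss, V_tt) = diag(6(s + 2), 12(-t^2 + 3)).
At (0, 3): H = diag(12, -72).
The eigenvalues have opposite signs, so H is indefinite: a saddle point.

saddle point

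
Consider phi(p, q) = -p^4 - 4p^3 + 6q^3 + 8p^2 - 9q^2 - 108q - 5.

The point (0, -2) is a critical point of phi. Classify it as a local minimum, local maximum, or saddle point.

The mixed partial ∂²phi/∂p∂q is 0, so the Hessian at any point is diag(phi_pp, phi_qq) = diag(4(-3p^2 - 6p + 4), 18(2q - 1)).
At (0, -2): H = diag(16, -90).
The eigenvalues have opposite signs, so H is indefinite: a saddle point.

saddle point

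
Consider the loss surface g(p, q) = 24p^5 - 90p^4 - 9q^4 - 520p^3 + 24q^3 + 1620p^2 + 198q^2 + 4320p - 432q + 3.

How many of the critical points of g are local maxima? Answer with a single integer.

4

g separates as a function of p plus a function of q, so ∇g=0 decouples.
∂g/∂p = 120(p - 4)(p - 3)(p + 1)(p + 3) = 0 at p ∈ {-3, -1, 3, 4}; ∂g/∂q = -36(q - 4)(q - 1)(q + 3) = 0 at q ∈ {-3, 1, 4}.
The Hessian is diagonal: diag(g_pp, g_qq). Second derivatives: g_pp(-3)=-10080, g_pp(-1)=4800, g_pp(3)=-2880, g_pp(4)=4200; g_qq(-3)=-1008, g_qq(1)=432, g_qq(4)=-756.
Local maxima occur where both diagonal entries negative: (-3, -3), (-3, 4), (3, -3), (3, 4). Count: 4.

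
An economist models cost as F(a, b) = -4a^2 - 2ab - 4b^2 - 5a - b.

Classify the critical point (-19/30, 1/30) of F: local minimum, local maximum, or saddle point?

The Hessian of F is constant: H = [[-8, -2], [-2, -8]].
det(H) = (-8)·(-8) − (-2)² = 60.
det(H) > 0 and tr(H) = -16 < 0, so H is negative definite and the point is a local maximum.

local maximum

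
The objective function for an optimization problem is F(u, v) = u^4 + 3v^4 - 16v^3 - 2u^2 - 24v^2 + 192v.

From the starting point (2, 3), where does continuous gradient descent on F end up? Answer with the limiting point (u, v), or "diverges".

F is separable, so gradient descent decouples: u follows -∂F/∂u, v follows -∂F/∂v.
∂F/∂u = 4u(u - 1)(u + 1); at u=2 this is 24, so u decreases.
∂F/∂v = 12(v - 4)(v - 2)(v + 2); at v=3 this is -60, so v increases.
u converges to its nearest critical value 1 (a local min of the u-part); v converges to 4. The iterate converges to (1, 4).

(1, 4)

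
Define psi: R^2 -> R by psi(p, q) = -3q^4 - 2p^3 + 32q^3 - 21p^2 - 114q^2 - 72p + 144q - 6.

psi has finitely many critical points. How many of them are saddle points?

3

psi separates as a function of p plus a function of q, so ∇psi=0 decouples.
∂psi/∂p = -6(p + 3)(p + 4) = 0 at p ∈ {-4, -3}; ∂psi/∂q = -12(q - 4)(q - 3)(q - 1) = 0 at q ∈ {1, 3, 4}.
The Hessian is diagonal: diag(psi_pp, psi_qq). Second derivatives: psi_pp(-4)=6, psi_pp(-3)=-6; psi_qq(1)=-72, psi_qq(3)=24, psi_qq(4)=-36.
Saddle points occur where the two diagonal entries have opposite signs: (-4, 1), (-4, 4), (-3, 3). Count: 3.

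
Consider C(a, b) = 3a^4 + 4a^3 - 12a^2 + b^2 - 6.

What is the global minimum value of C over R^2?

-38

C(a,b) separates as P(a) + Q(b) − 6, so its minimum is min P + min Q − 6.
P'(a) = 12a(a - 1)(a + 2) vanishes at a ∈ {-2, 0, 1}; Q'(b) = 2b vanishes at b ∈ {0}.
Local minima of P (where P''>0): P(-2)=-32, P(1)=-5. Local minima of Q: Q(0)=0.
So the global minimum of C is P(-2) + Q(0) − 6 = -32 + 0 − 6 = -38, attained at (-2, 0).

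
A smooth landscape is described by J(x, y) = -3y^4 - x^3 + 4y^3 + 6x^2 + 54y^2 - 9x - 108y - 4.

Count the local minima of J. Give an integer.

J separates as a function of x plus a function of y, so ∇J=0 decouples.
∂J/∂x = -3(x - 3)(x - 1) = 0 at x ∈ {1, 3}; ∂J/∂y = -12(y - 3)(y - 1)(y + 3) = 0 at y ∈ {-3, 1, 3}.
The Hessian is diagonal: diag(J_xx, J_yy). Second derivatives: J_xx(1)=6, J_xx(3)=-6; J_yy(-3)=-288, J_yy(1)=96, J_yy(3)=-144.
Local minima occur where both diagonal entries positive: (1, 1). Count: 1.

1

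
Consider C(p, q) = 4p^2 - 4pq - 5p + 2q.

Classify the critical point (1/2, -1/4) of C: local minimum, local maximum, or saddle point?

saddle point

The Hessian of C is constant: H = [[8, -4], [-4, 0]].
det(H) = 8·0 − (-4)² = -16.
Since det(H) < 0, H is indefinite and the critical point is a saddle point.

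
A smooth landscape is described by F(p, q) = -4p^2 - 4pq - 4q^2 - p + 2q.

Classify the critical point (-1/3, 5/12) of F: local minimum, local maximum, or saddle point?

The Hessian of F is constant: H = [[-8, -4], [-4, -8]].
det(H) = (-8)·(-8) − (-4)² = 48.
det(H) > 0 and tr(H) = -16 < 0, so H is negative definite and the point is a local maximum.

local maximum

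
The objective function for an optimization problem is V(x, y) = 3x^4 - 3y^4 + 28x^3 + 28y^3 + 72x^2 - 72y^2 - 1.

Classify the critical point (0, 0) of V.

The mixed partial ∂²V/∂x∂y is 0, so the Hessian at any point is diag(V_xx, V_yy) = diag(12(3x^2 + 14x + 12), 12(-3y^2 + 14y - 12)).
At (0, 0): H = diag(144, -144).
The eigenvalues have opposite signs, so H is indefinite: a saddle point.

saddle point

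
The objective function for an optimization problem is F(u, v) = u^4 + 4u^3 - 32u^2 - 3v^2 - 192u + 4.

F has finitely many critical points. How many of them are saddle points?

2

F separates as a function of u plus a function of v, so ∇F=0 decouples.
∂F/∂u = 4(u - 4)(u + 3)(u + 4) = 0 at u ∈ {-4, -3, 4}; ∂F/∂v = -6v = 0 at v ∈ {0}.
The Hessian is diagonal: diag(F_uu, F_vv). Second derivatives: F_uu(-4)=32, F_uu(-3)=-28, F_uu(4)=224; F_vv(0)=-6.
Saddle points occur where the two diagonal entries have opposite signs: (-4, 0), (4, 0). Count: 2.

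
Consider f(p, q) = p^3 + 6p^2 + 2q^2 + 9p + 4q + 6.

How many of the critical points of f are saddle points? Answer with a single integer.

1

f separates as a function of p plus a function of q, so ∇f=0 decouples.
∂f/∂p = 3(p + 1)(p + 3) = 0 at p ∈ {-3, -1}; ∂f/∂q = 4(q + 1) = 0 at q ∈ {-1}.
The Hessian is diagonal: diag(f_pp, f_qq). Second derivatives: f_pp(-3)=-6, f_pp(-1)=6; f_qq(-1)=4.
Saddle points occur where the two diagonal entries have opposite signs: (-3, -1). Count: 1.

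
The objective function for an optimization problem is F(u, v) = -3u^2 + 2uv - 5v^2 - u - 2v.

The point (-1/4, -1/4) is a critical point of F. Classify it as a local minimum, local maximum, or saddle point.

The Hessian of F is constant: H = [[-6, 2], [2, -10]].
det(H) = (-6)·(-10) − 2² = 56.
det(H) > 0 and tr(H) = -16 < 0, so H is negative definite and the point is a local maximum.

local maximum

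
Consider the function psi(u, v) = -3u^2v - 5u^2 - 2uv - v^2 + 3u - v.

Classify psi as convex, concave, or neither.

The term -3u^2v is cubic, so the Hessian is not constant.
∂²psi/∂u² = -6v - 10, which takes both signs as v varies (negative for sufficiently large v). A diagonal entry of the Hessian changing sign means the Hessian is neither positive- nor negative-semidefinite on all of R^2.

neither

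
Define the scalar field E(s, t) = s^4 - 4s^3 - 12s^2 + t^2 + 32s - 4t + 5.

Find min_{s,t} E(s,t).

E(s,t) separates as P(s) + Q(t) + 5, so its minimum is min P + min Q + 5.
P'(s) = 4(s - 4)(s - 1)(s + 2) vanishes at s ∈ {-2, 1, 4}; Q'(t) = 2(t - 2) vanishes at t ∈ {2}.
Local minima of P (where P''>0): P(-2)=-64, P(4)=-64. Local minima of Q: Q(2)=-4.
So the global minimum of E is P(-2) + Q(2) + 5 = -64 − 4 + 5 = -63, attained at (-2, 2).

-63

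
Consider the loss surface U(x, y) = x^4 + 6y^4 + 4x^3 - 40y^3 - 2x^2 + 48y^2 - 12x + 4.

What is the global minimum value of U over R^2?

-261

U(x,y) separates as P(x) + Q(y) + 4, so its minimum is min P + min Q + 4.
P'(x) = 4(x - 1)(x + 1)(x + 3) vanishes at x ∈ {-3, -1, 1}; Q'(y) = 24y(y - 4)(y - 1) vanishes at y ∈ {0, 1, 4}.
Local minima of P (where P''>0): P(-3)=-9, P(1)=-9. Local minima of Q: Q(0)=0, Q(4)=-256.
So the global minimum of U is P(-3) + Q(4) + 4 = -9 − 256 + 4 = -261, attained at (-3, 4).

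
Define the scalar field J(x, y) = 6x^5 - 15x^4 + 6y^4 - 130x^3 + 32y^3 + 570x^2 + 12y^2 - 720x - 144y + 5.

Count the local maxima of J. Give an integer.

J separates as a function of x plus a function of y, so ∇J=0 decouples.
∂J/∂x = 30(x - 3)(x - 2)(x - 1)(x + 4) = 0 at x ∈ {-4, 1, 2, 3}; ∂J/∂y = 24(y - 1)(y + 2)(y + 3) = 0 at y ∈ {-3, -2, 1}.
The Hessian is diagonal: diag(J_xx, J_yy). Second derivatives: J_xx(-4)=-6300, J_xx(1)=300, J_xx(2)=-180, J_xx(3)=420; J_yy(-3)=96, J_yy(-2)=-72, J_yy(1)=288.
Local maxima occur where both diagonal entries negative: (-4, -2), (2, -2). Count: 2.

2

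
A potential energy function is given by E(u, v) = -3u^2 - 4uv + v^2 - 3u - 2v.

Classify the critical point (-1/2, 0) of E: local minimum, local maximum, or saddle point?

saddle point

The Hessian of E is constant: H = [[-6, -4], [-4, 2]].
det(H) = (-6)·2 − (-4)² = -28.
Since det(H) < 0, H is indefinite and the critical point is a saddle point.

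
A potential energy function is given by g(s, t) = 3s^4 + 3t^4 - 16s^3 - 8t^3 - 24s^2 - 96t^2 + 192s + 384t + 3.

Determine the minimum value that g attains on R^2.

g(s,t) separates as P(s) + Q(t) + 3, so its minimum is min P + min Q + 3.
P'(s) = 12(s - 4)(s - 2)(s + 2) vanishes at s ∈ {-2, 2, 4}; Q'(t) = 12(t - 4)(t - 2)(t + 4) vanishes at t ∈ {-4, 2, 4}.
Local minima of P (where P''>0): P(-2)=-304, P(4)=128. Local minima of Q: Q(-4)=-1792, Q(4)=256.
So the global minimum of g is P(-2) + Q(-4) + 3 = -304 − 1792 + 3 = -2093, attained at (-2, -4).

-2093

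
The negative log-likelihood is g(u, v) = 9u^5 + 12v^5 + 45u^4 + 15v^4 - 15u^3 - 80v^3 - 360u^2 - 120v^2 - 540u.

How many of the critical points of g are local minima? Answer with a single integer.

4

g separates as a function of u plus a function of v, so ∇g=0 decouples.
∂g/∂u = 45(u - 2)(u + 1)(u + 2)(u + 3) = 0 at u ∈ {-3, -2, -1, 2}; ∂g/∂v = 60v(v - 2)(v + 1)(v + 2) = 0 at v ∈ {-2, -1, 0, 2}.
The Hessian is diagonal: diag(g_uu, g_vv). Second derivatives: g_uu(-3)=-450, g_uu(-2)=180, g_uu(-1)=-270, g_uu(2)=2700; g_vv(-2)=-480, g_vv(-1)=180, g_vv(0)=-240, g_vv(2)=1440.
Local minima occur where both diagonal entries positive: (-2, -1), (-2, 2), (2, -1), (2, 2). Count: 4.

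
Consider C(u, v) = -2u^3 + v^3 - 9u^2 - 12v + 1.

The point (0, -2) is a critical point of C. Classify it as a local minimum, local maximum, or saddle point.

local maximum

The mixed partial ∂²C/∂u∂v is 0, so the Hessian at any point is diag(C_uu, C_vv) = diag(-6(2u + 3), 6v).
At (0, -2): H = diag(-18, -12).
Both eigenvalues are negative, so H is negative definite: a local maximum.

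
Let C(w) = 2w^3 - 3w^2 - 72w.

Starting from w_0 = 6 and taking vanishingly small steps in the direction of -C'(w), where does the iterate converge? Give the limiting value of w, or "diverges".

C'(w) = 6(w - 4)(w + 3), so C'(6) = 108.
Gradient descent moves in the -C' direction, i.e. w is decreasing.
The nearest critical point in that direction is w = 4, where C'' = 42 > 0 (a local minimum). The iterate converges there.

4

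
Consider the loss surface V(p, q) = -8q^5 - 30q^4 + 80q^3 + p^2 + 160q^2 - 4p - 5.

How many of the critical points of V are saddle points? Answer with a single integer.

V separates as a function of p plus a function of q, so ∇V=0 decouples.
∂V/∂p = 2(p - 2) = 0 at p ∈ {2}; ∂V/∂q = -40q(q - 2)(q + 1)(q + 4) = 0 at q ∈ {-4, -1, 0, 2}.
The Hessian is diagonal: diag(V_pp, V_qq). Second derivatives: V_pp(2)=2; V_qq(-4)=2880, V_qq(-1)=-360, V_qq(0)=320, V_qq(2)=-1440.
Saddle points occur where the two diagonal entries have opposite signs: (2, -1), (2, 2). Count: 2.

2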